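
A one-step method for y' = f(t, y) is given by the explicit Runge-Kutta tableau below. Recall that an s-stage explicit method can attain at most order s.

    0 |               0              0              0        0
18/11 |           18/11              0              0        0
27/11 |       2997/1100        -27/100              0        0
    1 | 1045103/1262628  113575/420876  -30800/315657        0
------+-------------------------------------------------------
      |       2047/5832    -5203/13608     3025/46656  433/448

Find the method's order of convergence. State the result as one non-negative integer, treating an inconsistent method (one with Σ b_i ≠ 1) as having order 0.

4

b = (2047/5832, -5203/13608, 3025/46656, 433/448)
c = (0, 18/11, 27/11, 1)
Ac = (0, 0, -243/550, 175/866)
Σ b_i: 2047/5832·1 + (-5203/13608)·1 + 3025/46656·1 + 433/448·1 = 1 ✓
b·c: (-5203/13608)·18/11 + 3025/46656·27/11 + 433/448·1 = 1/2 ✓
b·c²: (-5203/13608)·324/121 + 3025/46656·729/121 + 433/448·1 = 1/3 ✓
b·Ac: 3025/46656·(-243/550) + 433/448·175/866 = 1/6 ✓
b·c³: (-5203/13608)·5832/1331 + 3025/46656·19683/1331 + 433/448·1 = 1/4 ✓
b·(c∘Ac): 3025/46656·(-6561/6050) + 433/448·175/866 = 1/8 ✓
b·Ac²: 3025/46656·(-2187/3025) + 433/448·175/1299 = 1/12 ✓
b·A²c: 433/448·56/1299 = 1/24 ✓; 4 stages ⇒ order 4.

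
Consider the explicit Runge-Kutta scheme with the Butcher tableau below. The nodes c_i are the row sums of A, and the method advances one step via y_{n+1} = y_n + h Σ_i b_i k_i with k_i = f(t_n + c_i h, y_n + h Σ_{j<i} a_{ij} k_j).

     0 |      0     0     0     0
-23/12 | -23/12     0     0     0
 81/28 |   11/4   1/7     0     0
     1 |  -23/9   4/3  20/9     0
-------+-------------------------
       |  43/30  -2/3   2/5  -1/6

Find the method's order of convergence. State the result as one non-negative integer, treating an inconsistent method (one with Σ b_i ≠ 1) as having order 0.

1

b = (43/30, -2/3, 2/5, -1/6)
c = (0, -23/12, 81/28, 1)
Ac = (0, 0, -23/84, 244/63)
Σ b_i: 43/30·1 + (-2/3)·1 + 2/5·1 + (-1/6)·1 = 1 ✓
b·c: (-2/3)·(-23/12) + 2/5·81/28 + (-1/6)·1 = 1429/630 ≠ 1/2 ⇒ order 1.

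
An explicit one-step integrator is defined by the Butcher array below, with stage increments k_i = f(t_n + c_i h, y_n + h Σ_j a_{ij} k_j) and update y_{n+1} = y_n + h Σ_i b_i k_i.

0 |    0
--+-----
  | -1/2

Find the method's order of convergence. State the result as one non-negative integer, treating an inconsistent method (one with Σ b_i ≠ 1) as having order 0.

b = (-1/2)
c = (0)
Σ b_i: (-1/2)·1 = -1/2 ≠ 1 ⇒ order 0.

0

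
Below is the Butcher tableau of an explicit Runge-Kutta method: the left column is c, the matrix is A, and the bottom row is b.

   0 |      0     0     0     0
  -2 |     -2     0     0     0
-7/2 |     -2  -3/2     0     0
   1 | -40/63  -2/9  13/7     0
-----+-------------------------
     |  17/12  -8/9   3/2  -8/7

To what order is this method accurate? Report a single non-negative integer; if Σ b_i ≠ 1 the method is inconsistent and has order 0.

b = (17/12, -8/9, 3/2, -8/7)
c = (0, -2, -7/2, 1)
Ac = (0, 0, 3, -109/18)
Σ b_i: 17/12·1 + (-8/9)·1 + 3/2·1 + (-8/7)·1 = 223/252 ≠ 1 ⇒ order 0.

0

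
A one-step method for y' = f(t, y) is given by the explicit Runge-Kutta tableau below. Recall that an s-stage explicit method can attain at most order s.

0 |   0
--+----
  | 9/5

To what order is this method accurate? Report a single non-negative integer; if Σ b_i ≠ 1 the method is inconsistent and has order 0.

b = (9/5)
c = (0)
Σ b_i: 9/5·1 = 9/5 ≠ 1 ⇒ order 0.

0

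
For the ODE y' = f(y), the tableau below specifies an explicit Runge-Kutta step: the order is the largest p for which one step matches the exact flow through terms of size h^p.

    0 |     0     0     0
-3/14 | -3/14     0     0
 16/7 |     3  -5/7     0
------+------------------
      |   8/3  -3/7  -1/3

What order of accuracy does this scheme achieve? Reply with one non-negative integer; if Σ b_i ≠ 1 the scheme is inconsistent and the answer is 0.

0

b = (8/3, -3/7, -1/3)
c = (0, -3/14, 16/7)
Ac = (0, 0, 15/98)
Σ b_i: 8/3·1 + (-3/7)·1 + (-1/3)·1 = 40/21 ≠ 1 ⇒ order 0.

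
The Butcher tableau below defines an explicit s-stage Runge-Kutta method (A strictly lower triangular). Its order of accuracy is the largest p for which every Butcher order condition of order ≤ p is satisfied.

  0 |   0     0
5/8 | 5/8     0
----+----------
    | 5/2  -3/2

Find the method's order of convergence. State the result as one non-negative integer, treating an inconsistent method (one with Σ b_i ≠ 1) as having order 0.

1

b = (5/2, -3/2)
c = (0, 5/8)
Σ b_i: 5/2·1 + (-3/2)·1 = 1 ✓
b·c: (-3/2)·5/8 = -15/16 ≠ 1/2 ⇒ order 1.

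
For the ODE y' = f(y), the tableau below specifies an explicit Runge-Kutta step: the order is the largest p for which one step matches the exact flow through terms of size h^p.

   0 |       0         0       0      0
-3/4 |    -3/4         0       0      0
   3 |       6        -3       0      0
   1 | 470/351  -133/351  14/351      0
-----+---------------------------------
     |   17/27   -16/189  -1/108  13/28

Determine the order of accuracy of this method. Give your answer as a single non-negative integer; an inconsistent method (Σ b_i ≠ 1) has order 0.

b = (17/27, -16/189, -1/108, 13/28)
c = (0, -3/4, 3, 1)
Ac = (0, 0, 9/4, 21/52)
Σ b_i: 17/27·1 + (-16/189)·1 + (-1/108)·1 + 13/28·1 = 1 ✓
b·c: (-16/189)·(-3/4) + (-1/108)·3 + 13/28·1 = 1/2 ✓
b·c²: (-16/189)·9/16 + (-1/108)·9 + 13/28·1 = 1/3 ✓
b·Ac: (-1/108)·9/4 + 13/28·21/52 = 1/6 ✓
b·c³: (-16/189)·(-27/64) + (-1/108)·27 + 13/28·1 = 1/4 ✓
b·(c∘Ac): (-1/108)·27/4 + 13/28·21/52 = 1/8 ✓
b·Ac²: (-1/108)·(-27/16) + 13/28·7/48 = 1/12 ✓
b·A²c: 13/28·7/78 = 1/24 ✓; 4 stages ⇒ order 4.

4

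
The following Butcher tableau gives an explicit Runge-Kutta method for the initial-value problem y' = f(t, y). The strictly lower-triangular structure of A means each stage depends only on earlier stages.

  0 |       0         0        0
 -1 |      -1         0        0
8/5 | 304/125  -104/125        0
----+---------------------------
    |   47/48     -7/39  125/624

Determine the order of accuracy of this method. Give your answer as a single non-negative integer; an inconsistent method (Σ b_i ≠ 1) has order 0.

3

b = (47/48, -7/39, 125/624)
c = (0, -1, 8/5)
Ac = (0, 0, 104/125)
Σ b_i: 47/48·1 + (-7/39)·1 + 125/624·1 = 1 ✓
b·c: (-7/39)·(-1) + 125/624·8/5 = 1/2 ✓
b·c²: (-7/39)·1 + 125/624·64/25 = 1/3 ✓
b·Ac: 125/624·104/125 = 1/6 ✓; 3 stages ⇒ order 3.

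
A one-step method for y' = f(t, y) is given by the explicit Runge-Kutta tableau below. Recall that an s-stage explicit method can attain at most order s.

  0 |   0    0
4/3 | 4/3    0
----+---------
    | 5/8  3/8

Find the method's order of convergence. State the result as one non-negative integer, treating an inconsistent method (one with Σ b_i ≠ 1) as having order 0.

2

b = (5/8, 3/8)
c = (0, 4/3)
Σ b_i: 5/8·1 + 3/8·1 = 1 ✓
b·c: 3/8·4/3 = 1/2 ✓; 2 stages ⇒ order 2.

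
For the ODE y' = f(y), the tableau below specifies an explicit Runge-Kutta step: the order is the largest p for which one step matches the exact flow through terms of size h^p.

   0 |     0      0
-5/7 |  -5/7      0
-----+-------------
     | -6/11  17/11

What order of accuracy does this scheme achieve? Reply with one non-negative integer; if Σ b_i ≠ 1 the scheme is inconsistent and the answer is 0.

1

b = (-6/11, 17/11)
c = (0, -5/7)
Σ b_i: (-6/11)·1 + 17/11·1 = 1 ✓
b·c: 17/11·(-5/7) = -85/77 ≠ 1/2 ⇒ order 1.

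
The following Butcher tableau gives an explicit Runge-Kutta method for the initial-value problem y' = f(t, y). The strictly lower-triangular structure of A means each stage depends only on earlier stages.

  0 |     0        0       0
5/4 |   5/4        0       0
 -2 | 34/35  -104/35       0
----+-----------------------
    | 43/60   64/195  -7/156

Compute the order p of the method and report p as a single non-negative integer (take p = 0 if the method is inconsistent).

3

b = (43/60, 64/195, -7/156)
c = (0, 5/4, -2)
Ac = (0, 0, -26/7)
Σ b_i: 43/60·1 + 64/195·1 + (-7/156)·1 = 1 ✓
b·c: 64/195·5/4 + (-7/156)·(-2) = 1/2 ✓
b·c²: 64/195·25/16 + (-7/156)·4 = 1/3 ✓
b·Ac: (-7/156)·(-26/7) = 1/6 ✓; 3 stages ⇒ order 3.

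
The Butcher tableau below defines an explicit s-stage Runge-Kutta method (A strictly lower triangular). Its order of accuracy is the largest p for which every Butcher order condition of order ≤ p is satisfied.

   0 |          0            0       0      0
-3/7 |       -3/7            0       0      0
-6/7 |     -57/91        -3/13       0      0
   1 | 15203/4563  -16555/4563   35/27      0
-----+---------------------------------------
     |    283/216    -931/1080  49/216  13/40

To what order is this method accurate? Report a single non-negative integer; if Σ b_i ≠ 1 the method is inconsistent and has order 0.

b = (283/216, -931/1080, 49/216, 13/40)
c = (0, -3/7, -6/7, 1)
Ac = (0, 0, 9/91, 75/169)
Σ b_i: 283/216·1 + (-931/1080)·1 + 49/216·1 + 13/40·1 = 1 ✓
b·c: (-931/1080)·(-3/7) + 49/216·(-6/7) + 13/40·1 = 1/2 ✓
b·c²: (-931/1080)·9/49 + 49/216·36/49 + 13/40·1 = 1/3 ✓
b·Ac: 49/216·9/91 + 13/40·75/169 = 1/6 ✓
b·c³: (-931/1080)·(-27/343) + 49/216·(-216/343) + 13/40·1 = 1/4 ✓
b·(c∘Ac): 49/216·(-54/637) + 13/40·75/169 = 1/8 ✓
b·Ac²: 49/216·(-27/637) + 13/40·145/507 = 1/12 ✓
b·A²c: 13/40·5/39 = 1/24 ✓; 4 stages ⇒ order 4.

4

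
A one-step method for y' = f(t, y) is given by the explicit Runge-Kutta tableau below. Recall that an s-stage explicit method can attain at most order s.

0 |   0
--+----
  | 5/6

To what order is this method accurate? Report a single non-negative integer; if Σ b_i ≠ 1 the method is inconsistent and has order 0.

b = (5/6)
c = (0)
Σ b_i: 5/6·1 = 5/6 ≠ 1 ⇒ order 0.

0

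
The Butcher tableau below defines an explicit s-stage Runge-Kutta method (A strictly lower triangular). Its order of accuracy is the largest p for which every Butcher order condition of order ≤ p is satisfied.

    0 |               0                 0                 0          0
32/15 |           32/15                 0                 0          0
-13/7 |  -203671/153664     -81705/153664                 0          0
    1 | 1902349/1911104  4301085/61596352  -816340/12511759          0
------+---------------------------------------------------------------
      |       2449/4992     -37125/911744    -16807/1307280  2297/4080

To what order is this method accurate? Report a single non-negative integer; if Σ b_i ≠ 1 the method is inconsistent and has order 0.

b = (2449/4992, -37125/911744, -16807/1307280, 2297/4080)
c = (0, 32/15, -13/7, 1)
Ac = (0, 0, -5447/4802, 1241/4594)
Σ b_i: 2449/4992·1 + (-37125/911744)·1 + (-16807/1307280)·1 + 2297/4080·1 = 1 ✓
b·c: (-37125/911744)·32/15 + (-16807/1307280)·(-13/7) + 2297/4080·1 = 1/2 ✓
b·c²: (-37125/911744)·1024/225 + (-16807/1307280)·169/49 + 2297/4080·1 = 1/3 ✓
b·Ac: (-16807/1307280)·(-5447/4802) + 2297/4080·1241/4594 = 1/6 ✓
b·c³: (-37125/911744)·32768/3375 + (-16807/1307280)·(-2197/343) + 2297/4080·1 = 1/4 ✓
b·(c∘Ac): (-16807/1307280)·70811/33614 + 2297/4080·1241/4594 = 1/8 ✓
b·Ac²: (-16807/1307280)·(-87152/36015) + 2297/4080·3196/34455 = 1/12 ✓
b·A²c: 2297/4080·170/2297 = 1/24 ✓; 4 stages ⇒ order 4.

4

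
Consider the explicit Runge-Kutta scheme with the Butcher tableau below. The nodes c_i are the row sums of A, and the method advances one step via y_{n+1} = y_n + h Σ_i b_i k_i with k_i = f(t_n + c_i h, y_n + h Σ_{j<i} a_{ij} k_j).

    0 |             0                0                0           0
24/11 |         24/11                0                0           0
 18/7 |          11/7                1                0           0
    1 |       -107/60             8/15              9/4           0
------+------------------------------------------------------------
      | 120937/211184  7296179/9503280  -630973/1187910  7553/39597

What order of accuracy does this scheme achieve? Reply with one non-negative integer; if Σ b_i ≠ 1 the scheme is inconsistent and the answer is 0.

b = (120937/211184, 7296179/9503280, -630973/1187910, 7553/39597)
c = (0, 24/11, 18/7, 1)
Ac = (0, 0, 24/11, 5351/770)
Σ b_i: 120937/211184·1 + 7296179/9503280·1 + (-630973/1187910)·1 + 7553/39597·1 = 1 ✓
b·c: 7296179/9503280·24/11 + (-630973/1187910)·18/7 + 7553/39597·1 = 1/2 ✓
b·c²: 7296179/9503280·576/121 + (-630973/1187910)·324/49 + 7553/39597·1 = 1/3 ✓
b·Ac: (-630973/1187910)·24/11 + 7553/39597·5351/770 = 1/6 ✓
b·c³: 7296179/9503280·13824/1331 + (-630973/1187910)·5832/343 + 7553/39597·1 = -2642039/3048969 ≠ 1/4 ⇒ order 3.
b·(c∘Ac): (-630973/1187910)·432/77 + 7553/39597·5351/770 = -655117/395970 ≠ 1/8
b·Ac²: (-630973/1187910)·576/121 + 7553/39597·516309/29645 = 806567/1016323 ≠ 1/12
b·A²c: 7553/39597·54/11 = 135954/145189 ≠ 1/24

3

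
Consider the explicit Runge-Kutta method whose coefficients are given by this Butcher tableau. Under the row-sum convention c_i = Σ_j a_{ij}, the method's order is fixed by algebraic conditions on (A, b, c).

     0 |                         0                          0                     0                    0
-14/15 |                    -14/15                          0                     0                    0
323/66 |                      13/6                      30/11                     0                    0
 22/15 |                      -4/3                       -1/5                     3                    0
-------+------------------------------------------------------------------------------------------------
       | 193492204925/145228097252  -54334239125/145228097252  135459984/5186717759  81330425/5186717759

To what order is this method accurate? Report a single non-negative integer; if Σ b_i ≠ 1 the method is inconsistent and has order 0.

b = (193492204925/145228097252, -54334239125/145228097252, 135459984/5186717759, 81330425/5186717759)
c = (0, -14/15, 323/66, 22/15)
Ac = (0, 0, -28/11, 24533/1650)
Σ b_i: 193492204925/145228097252·1 + (-54334239125/145228097252)·1 + 135459984/5186717759·1 + 81330425/5186717759·1 = 1 ✓
b·c: (-54334239125/145228097252)·(-14/15) + 135459984/5186717759·323/66 + 81330425/5186717759·22/15 = 1/2 ✓
b·c²: (-54334239125/145228097252)·196/225 + 135459984/5186717759·104329/4356 + 81330425/5186717759·484/225 = 1/3 ✓
b·Ac: 135459984/5186717759·(-28/11) + 81330425/5186717759·24533/1650 = 1/6 ✓
b·c³: (-54334239125/145228097252)·(-2744/3375) + 135459984/5186717759·33698267/287496 + 81330425/5186717759·10648/3375 = 8767425209692/2567425290705 ≠ 1/4 ⇒ order 3.
b·(c∘Ac): 135459984/5186717759·(-4522/363) + 81330425/5186717759·24533/1125 = 3875216341/233402299155 ≠ 1/8
b·Ac²: 135459984/5186717759·392/165 + 81330425/5186717759·39028511/544500 = 12179768807453/10269701162820 ≠ 1/12
b·A²c: 81330425/5186717759·(-84/11) = -621068700/5186717759 ≠ 1/24

3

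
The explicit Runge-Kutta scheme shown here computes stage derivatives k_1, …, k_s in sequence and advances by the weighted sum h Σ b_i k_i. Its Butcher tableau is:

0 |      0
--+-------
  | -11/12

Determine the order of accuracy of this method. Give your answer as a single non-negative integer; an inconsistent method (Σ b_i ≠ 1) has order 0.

b = (-11/12)
c = (0)
Σ b_i: (-11/12)·1 = -11/12 ≠ 1 ⇒ order 0.

0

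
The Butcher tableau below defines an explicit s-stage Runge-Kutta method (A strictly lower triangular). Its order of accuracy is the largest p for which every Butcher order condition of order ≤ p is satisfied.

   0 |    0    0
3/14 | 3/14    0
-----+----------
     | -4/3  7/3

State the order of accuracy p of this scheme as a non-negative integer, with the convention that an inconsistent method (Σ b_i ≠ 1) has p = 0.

b = (-4/3, 7/3)
c = (0, 3/14)
Σ b_i: (-4/3)·1 + 7/3·1 = 1 ✓
b·c: 7/3·3/14 = 1/2 ✓; 2 stages ⇒ order 2.

2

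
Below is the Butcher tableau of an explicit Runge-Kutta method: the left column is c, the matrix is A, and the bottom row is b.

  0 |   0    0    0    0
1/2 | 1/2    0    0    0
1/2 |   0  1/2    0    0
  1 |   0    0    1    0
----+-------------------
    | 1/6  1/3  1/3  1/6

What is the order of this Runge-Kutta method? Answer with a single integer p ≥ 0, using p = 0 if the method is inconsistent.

b = (1/6, 1/3, 1/3, 1/6)
c = (0, 1/2, 1/2, 1)
Ac = (0, 0, 1/4, 1/2)
Σ b_i: 1/6·1 + 1/3·1 + 1/3·1 + 1/6·1 = 1 ✓
b·c: 1/3·1/2 + 1/3·1/2 + 1/6·1 = 1/2 ✓
b·c²: 1/3·1/4 + 1/3·1/4 + 1/6·1 = 1/3 ✓
b·Ac: 1/3·1/4 + 1/6·1/2 = 1/6 ✓
b·c³: 1/3·1/8 + 1/3·1/8 + 1/6·1 = 1/4 ✓
b·(c∘Ac): 1/3·1/8 + 1/6·1/2 = 1/8 ✓
b·Ac²: 1/3·1/8 + 1/6·1/4 = 1/12 ✓
b·A²c: 1/6·1/4 = 1/24 ✓; 4 stages ⇒ order 4.

4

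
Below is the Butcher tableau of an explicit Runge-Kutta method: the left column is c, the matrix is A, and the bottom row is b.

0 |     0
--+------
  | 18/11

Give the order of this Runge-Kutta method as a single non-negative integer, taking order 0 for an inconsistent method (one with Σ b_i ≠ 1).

0

b = (18/11)
c = (0)
Σ b_i: 18/11·1 = 18/11 ≠ 1 ⇒ order 0.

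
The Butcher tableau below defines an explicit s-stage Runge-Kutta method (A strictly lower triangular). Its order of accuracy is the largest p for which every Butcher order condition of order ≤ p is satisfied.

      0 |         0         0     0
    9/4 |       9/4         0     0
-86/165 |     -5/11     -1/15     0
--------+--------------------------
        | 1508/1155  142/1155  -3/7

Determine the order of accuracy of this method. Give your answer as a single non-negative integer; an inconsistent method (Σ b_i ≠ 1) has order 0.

2

b = (1508/1155, 142/1155, -3/7)
c = (0, 9/4, -86/165)
Ac = (0, 0, -3/20)
Σ b_i: 1508/1155·1 + 142/1155·1 + (-3/7)·1 = 1 ✓
b·c: 142/1155·9/4 + (-3/7)·(-86/165) = 1/2 ✓
b·c²: 142/1155·81/16 + (-3/7)·7396/27225 = 257137/508200 ≠ 1/3 ⇒ order 2.
b·Ac: (-3/7)·(-3/20) = 9/140 ≠ 1/6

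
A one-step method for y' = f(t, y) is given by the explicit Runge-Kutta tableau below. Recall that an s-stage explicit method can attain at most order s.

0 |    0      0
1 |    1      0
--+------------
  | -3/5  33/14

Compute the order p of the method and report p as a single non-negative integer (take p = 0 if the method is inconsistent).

b = (-3/5, 33/14)
c = (0, 1)
Σ b_i: (-3/5)·1 + 33/14·1 = 123/70 ≠ 1 ⇒ order 0.

0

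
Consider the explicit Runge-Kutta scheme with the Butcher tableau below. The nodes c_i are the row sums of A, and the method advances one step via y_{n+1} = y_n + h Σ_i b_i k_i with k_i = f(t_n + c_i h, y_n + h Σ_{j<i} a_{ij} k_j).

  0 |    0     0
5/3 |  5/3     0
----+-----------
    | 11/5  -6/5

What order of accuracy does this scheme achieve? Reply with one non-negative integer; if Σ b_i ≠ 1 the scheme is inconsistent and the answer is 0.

b = (11/5, -6/5)
c = (0, 5/3)
Σ b_i: 11/5·1 + (-6/5)·1 = 1 ✓
b·c: (-6/5)·5/3 = -2 ≠ 1/2 ⇒ order 1.

1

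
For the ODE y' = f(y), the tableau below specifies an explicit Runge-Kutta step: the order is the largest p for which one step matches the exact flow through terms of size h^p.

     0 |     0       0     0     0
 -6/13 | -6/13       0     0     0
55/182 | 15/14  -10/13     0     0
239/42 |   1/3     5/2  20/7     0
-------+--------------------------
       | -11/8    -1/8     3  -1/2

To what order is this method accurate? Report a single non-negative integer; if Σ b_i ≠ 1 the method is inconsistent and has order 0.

b = (-11/8, -1/8, 3, -1/2)
c = (0, -6/13, 55/182, 239/42)
Ac = (0, 0, 60/169, -185/637)
Σ b_i: (-11/8)·1 + (-1/8)·1 + 3·1 + (-1/2)·1 = 1 ✓
b·c: (-1/8)·(-6/13) + 3·55/182 + (-1/2)·239/42 = -79/42 ≠ 1/2 ⇒ order 1.

1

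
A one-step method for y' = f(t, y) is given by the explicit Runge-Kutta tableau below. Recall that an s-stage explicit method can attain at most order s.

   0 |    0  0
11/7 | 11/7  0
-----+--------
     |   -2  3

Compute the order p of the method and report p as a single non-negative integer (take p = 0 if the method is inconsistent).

b = (-2, 3)
c = (0, 11/7)
Σ b_i: (-2)·1 + 3·1 = 1 ✓
b·c: 3·11/7 = 33/7 ≠ 1/2 ⇒ order 1.

1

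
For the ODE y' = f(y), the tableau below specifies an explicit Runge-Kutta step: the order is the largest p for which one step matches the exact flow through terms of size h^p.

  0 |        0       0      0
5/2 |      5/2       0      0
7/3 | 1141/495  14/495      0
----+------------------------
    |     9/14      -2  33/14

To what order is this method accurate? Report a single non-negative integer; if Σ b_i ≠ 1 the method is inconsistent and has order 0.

3

b = (9/14, -2, 33/14)
c = (0, 5/2, 7/3)
Ac = (0, 0, 7/99)
Σ b_i: 9/14·1 + (-2)·1 + 33/14·1 = 1 ✓
b·c: (-2)·5/2 + 33/14·7/3 = 1/2 ✓
b·c²: (-2)·25/4 + 33/14·49/9 = 1/3 ✓
b·Ac: 33/14·7/99 = 1/6 ✓; 3 stages ⇒ order 3.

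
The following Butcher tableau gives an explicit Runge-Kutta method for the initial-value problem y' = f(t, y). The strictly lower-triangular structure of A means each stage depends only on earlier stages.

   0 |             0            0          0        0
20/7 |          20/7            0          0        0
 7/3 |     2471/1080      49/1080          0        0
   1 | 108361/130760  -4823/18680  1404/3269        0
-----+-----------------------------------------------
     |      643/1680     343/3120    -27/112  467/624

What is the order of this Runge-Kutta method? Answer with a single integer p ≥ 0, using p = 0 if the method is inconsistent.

4

b = (643/1680, 343/3120, -27/112, 467/624)
c = (0, 20/7, 7/3, 1)
Ac = (0, 0, 7/54, 247/934)
Σ b_i: 643/1680·1 + 343/3120·1 + (-27/112)·1 + 467/624·1 = 1 ✓
b·c: 343/3120·20/7 + (-27/112)·7/3 + 467/624·1 = 1/2 ✓
b·c²: 343/3120·400/49 + (-27/112)·49/9 + 467/624·1 = 1/3 ✓
b·Ac: (-27/112)·7/54 + 467/624·247/934 = 1/6 ✓
b·c³: 343/3120·8000/343 + (-27/112)·343/27 + 467/624·1 = 1/4 ✓
b·(c∘Ac): (-27/112)·49/162 + 467/624·247/934 = 1/8 ✓
b·Ac²: (-27/112)·10/27 + 467/624·754/3269 = 1/12 ✓
b·A²c: 467/624·26/467 = 1/24 ✓; 4 stages ⇒ order 4.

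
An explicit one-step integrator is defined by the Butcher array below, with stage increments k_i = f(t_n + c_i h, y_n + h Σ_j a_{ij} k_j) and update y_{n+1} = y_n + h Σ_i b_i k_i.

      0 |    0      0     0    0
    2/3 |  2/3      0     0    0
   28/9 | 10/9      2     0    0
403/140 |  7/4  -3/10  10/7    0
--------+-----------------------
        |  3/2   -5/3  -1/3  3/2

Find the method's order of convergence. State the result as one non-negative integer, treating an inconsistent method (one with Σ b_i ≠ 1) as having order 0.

1

b = (3/2, -5/3, -1/3, 3/2)
c = (0, 2/3, 28/9, 403/140)
Ac = (0, 0, 4/3, 191/45)
Σ b_i: 3/2·1 + (-5/3)·1 + (-1/3)·1 + 3/2·1 = 1 ✓
b·c: (-5/3)·2/3 + (-1/3)·28/9 + 3/2·403/140 = 16403/7560 ≠ 1/2 ⇒ order 1.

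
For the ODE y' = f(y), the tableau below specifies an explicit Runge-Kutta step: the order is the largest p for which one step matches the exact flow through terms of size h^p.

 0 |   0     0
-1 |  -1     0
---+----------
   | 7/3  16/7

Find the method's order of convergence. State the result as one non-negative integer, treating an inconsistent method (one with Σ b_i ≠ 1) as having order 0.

0

b = (7/3, 16/7)
c = (0, -1)
Σ b_i: 7/3·1 + 16/7·1 = 97/21 ≠ 1 ⇒ order 0.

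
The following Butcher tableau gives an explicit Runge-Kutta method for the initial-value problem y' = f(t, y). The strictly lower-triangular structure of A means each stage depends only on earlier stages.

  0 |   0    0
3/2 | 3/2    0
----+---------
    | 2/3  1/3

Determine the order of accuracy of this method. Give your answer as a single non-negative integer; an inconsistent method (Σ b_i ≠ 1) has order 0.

2

b = (2/3, 1/3)
c = (0, 3/2)
Σ b_i: 2/3·1 + 1/3·1 = 1 ✓
b·c: 1/3·3/2 = 1/2 ✓; 2 stages ⇒ order 2.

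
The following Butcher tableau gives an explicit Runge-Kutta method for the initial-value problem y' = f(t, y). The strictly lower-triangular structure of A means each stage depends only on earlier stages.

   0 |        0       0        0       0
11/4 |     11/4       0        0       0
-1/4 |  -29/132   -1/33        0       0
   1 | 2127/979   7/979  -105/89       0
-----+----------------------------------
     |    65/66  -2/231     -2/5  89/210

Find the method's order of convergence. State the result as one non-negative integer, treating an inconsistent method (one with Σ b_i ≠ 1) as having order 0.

4

b = (65/66, -2/231, -2/5, 89/210)
c = (0, 11/4, -1/4, 1)
Ac = (0, 0, -1/12, 28/89)
Σ b_i: 65/66·1 + (-2/231)·1 + (-2/5)·1 + 89/210·1 = 1 ✓
b·c: (-2/231)·11/4 + (-2/5)·(-1/4) + 89/210·1 = 1/2 ✓
b·c²: (-2/231)·121/16 + (-2/5)·1/16 + 89/210·1 = 1/3 ✓
b·Ac: (-2/5)·(-1/12) + 89/210·28/89 = 1/6 ✓
b·c³: (-2/231)·1331/64 + (-2/5)·(-1/64) + 89/210·1 = 1/4 ✓
b·(c∘Ac): (-2/5)·1/48 + 89/210·28/89 = 1/8 ✓
b·Ac²: (-2/5)·(-11/48) + 89/210·(-7/356) = 1/12 ✓
b·A²c: 89/210·35/356 = 1/24 ✓; 4 stages ⇒ order 4.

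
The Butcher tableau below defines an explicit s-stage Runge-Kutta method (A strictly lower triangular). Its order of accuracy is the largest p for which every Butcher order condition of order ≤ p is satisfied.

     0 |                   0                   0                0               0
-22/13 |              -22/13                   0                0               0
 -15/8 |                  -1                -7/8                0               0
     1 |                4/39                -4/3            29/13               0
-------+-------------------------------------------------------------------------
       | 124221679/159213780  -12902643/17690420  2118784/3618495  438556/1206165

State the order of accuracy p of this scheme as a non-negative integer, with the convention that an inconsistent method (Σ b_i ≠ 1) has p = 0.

b = (124221679/159213780, -12902643/17690420, 2118784/3618495, 438556/1206165)
c = (0, -22/13, -15/8, 1)
Ac = (0, 0, 77/52, -601/312)
Σ b_i: 124221679/159213780·1 + (-12902643/17690420)·1 + 2118784/3618495·1 + 438556/1206165·1 = 1 ✓
b·c: (-12902643/17690420)·(-22/13) + 2118784/3618495·(-15/8) + 438556/1206165·1 = 1/2 ✓
b·c²: (-12902643/17690420)·484/169 + 2118784/3618495·225/64 + 438556/1206165·1 = 1/3 ✓
b·Ac: 2118784/3618495·77/52 + 438556/1206165·(-601/312) = 1/6 ✓
b·c³: (-12902643/17690420)·(-10648/2197) + 2118784/3618495·(-3375/512) + 438556/1206165·1 = 485795/12544116 ≠ 1/4 ⇒ order 3.
b·(c∘Ac): 2118784/3618495·(-1155/416) + 438556/1206165·(-601/312) = -218842759/94080870 ≠ 1/8
b·Ac²: 2118784/3618495·(-847/338) + 438556/1206165·130571/32448 = -2747101/652294032 ≠ 1/12
b·A²c: 438556/1206165·2233/676 = 244823887/203841885 ≠ 1/24

3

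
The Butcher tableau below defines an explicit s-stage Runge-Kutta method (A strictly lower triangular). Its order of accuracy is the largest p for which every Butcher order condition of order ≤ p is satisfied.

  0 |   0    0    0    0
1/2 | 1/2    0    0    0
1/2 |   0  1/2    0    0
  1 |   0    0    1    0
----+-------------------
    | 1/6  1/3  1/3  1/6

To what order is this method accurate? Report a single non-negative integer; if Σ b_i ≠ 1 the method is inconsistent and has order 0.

4

b = (1/6, 1/3, 1/3, 1/6)
c = (0, 1/2, 1/2, 1)
Ac = (0, 0, 1/4, 1/2)
Σ b_i: 1/6·1 + 1/3·1 + 1/3·1 + 1/6·1 = 1 ✓
b·c: 1/3·1/2 + 1/3·1/2 + 1/6·1 = 1/2 ✓
b·c²: 1/3·1/4 + 1/3·1/4 + 1/6·1 = 1/3 ✓
b·Ac: 1/3·1/4 + 1/6·1/2 = 1/6 ✓
b·c³: 1/3·1/8 + 1/3·1/8 + 1/6·1 = 1/4 ✓
b·(c∘Ac): 1/3·1/8 + 1/6·1/2 = 1/8 ✓
b·Ac²: 1/3·1/8 + 1/6·1/4 = 1/12 ✓
b·A²c: 1/6·1/4 = 1/24 ✓; 4 stages ⇒ order 4.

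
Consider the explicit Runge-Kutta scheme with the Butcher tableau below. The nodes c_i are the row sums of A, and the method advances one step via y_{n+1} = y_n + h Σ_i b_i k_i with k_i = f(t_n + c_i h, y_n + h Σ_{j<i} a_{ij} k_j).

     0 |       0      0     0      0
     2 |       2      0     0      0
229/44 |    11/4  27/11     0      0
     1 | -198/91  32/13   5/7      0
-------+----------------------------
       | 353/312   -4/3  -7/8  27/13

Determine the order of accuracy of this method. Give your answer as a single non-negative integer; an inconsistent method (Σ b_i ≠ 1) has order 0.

b = (353/312, -4/3, -7/8, 27/13)
c = (0, 2, 229/44, 1)
Ac = (0, 0, 54/11, 34597/4004)
Σ b_i: 353/312·1 + (-4/3)·1 + (-7/8)·1 + 27/13·1 = 1 ✓
b·c: (-4/3)·2 + (-7/8)·229/44 + 27/13·1 = -70613/13728 ≠ 1/2 ⇒ order 1.

1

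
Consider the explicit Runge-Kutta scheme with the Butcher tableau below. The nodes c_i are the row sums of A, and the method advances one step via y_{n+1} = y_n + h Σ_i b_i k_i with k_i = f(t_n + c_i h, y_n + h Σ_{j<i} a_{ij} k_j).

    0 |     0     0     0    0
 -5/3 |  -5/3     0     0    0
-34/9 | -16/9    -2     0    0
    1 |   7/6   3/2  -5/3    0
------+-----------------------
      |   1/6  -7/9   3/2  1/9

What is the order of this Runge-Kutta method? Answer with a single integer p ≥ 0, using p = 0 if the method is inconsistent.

1

b = (1/6, -7/9, 3/2, 1/9)
c = (0, -5/3, -34/9, 1)
Ac = (0, 0, 10/3, 205/54)
Σ b_i: 1/6·1 + (-7/9)·1 + 3/2·1 + 1/9·1 = 1 ✓
b·c: (-7/9)·(-5/3) + 3/2·(-34/9) + 1/9·1 = -115/27 ≠ 1/2 ⇒ order 1.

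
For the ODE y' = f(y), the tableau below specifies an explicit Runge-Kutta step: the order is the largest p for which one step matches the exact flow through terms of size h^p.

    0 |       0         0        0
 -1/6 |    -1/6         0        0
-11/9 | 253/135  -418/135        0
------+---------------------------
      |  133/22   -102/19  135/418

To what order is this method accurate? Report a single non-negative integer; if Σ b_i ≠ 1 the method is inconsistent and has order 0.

3

b = (133/22, -102/19, 135/418)
c = (0, -1/6, -11/9)
Ac = (0, 0, 209/405)
Σ b_i: 133/22·1 + (-102/19)·1 + 135/418·1 = 1 ✓
b·c: (-102/19)·(-1/6) + 135/418·(-11/9) = 1/2 ✓
b·c²: (-102/19)·1/36 + 135/418·121/81 = 1/3 ✓
b·Ac: 135/418·209/405 = 1/6 ✓; 3 stages ⇒ order 3.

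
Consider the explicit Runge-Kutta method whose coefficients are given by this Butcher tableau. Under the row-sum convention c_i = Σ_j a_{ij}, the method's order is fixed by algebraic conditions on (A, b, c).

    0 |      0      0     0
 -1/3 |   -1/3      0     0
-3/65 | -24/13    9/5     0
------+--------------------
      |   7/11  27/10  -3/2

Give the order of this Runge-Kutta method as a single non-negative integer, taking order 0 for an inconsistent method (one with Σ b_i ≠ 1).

b = (7/11, 27/10, -3/2)
c = (0, -1/3, -3/65)
Ac = (0, 0, -3/5)
Σ b_i: 7/11·1 + 27/10·1 + (-3/2)·1 = 101/55 ≠ 1 ⇒ order 0.

0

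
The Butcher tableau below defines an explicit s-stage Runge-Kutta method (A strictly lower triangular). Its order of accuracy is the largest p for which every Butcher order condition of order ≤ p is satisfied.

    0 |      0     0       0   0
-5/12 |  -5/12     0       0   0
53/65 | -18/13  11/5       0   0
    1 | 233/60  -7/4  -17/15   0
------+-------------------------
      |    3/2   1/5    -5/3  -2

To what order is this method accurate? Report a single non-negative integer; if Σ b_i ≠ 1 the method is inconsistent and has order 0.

b = (3/2, 1/5, -5/3, -2)
c = (0, -5/12, 53/65, 1)
Ac = (0, 0, -11/12, -3041/15600)
Σ b_i: 3/2·1 + 1/5·1 + (-5/3)·1 + (-2)·1 = -59/30 ≠ 1 ⇒ order 0.

0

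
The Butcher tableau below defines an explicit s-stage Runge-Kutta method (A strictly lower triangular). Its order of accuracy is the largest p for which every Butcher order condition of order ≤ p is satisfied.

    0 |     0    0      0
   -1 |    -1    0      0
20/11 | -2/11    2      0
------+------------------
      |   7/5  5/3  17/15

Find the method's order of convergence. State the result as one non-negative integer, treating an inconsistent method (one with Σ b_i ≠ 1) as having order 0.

b = (7/5, 5/3, 17/15)
c = (0, -1, 20/11)
Ac = (0, 0, -2)
Σ b_i: 7/5·1 + 5/3·1 + 17/15·1 = 21/5 ≠ 1 ⇒ order 0.

0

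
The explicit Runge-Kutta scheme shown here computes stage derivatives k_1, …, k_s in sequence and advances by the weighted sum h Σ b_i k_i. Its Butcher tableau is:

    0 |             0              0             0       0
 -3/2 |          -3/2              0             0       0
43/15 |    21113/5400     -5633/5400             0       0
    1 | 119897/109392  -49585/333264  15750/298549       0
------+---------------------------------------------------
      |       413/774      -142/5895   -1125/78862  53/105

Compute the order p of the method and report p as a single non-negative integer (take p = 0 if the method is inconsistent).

b = (413/774, -142/5895, -1125/78862, 53/105)
c = (0, -3/2, 43/15, 1)
Ac = (0, 0, 5633/3600, 635/1696)
Σ b_i: 413/774·1 + (-142/5895)·1 + (-1125/78862)·1 + 53/105·1 = 1 ✓
b·c: (-142/5895)·(-3/2) + (-1125/78862)·43/15 + 53/105·1 = 1/2 ✓
b·c²: (-142/5895)·9/4 + (-1125/78862)·1849/225 + 53/105·1 = 1/3 ✓
b·Ac: (-1125/78862)·5633/3600 + 53/105·635/1696 = 1/6 ✓
b·c³: (-142/5895)·(-27/8) + (-1125/78862)·79507/3375 + 53/105·1 = 1/4 ✓
b·(c∘Ac): (-1125/78862)·242219/54000 + 53/105·635/1696 = 1/8 ✓
b·Ac²: (-1125/78862)·(-5633/2400) + 53/105·335/3392 = 1/12 ✓
b·A²c: 53/105·35/424 = 1/24 ✓; 4 stages ⇒ order 4.

4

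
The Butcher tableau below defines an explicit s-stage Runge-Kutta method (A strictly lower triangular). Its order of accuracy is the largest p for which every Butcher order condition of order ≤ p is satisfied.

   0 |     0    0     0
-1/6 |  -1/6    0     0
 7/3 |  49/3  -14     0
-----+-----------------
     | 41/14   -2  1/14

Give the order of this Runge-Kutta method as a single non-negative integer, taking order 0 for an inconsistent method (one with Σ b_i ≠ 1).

3

b = (41/14, -2, 1/14)
c = (0, -1/6, 7/3)
Ac = (0, 0, 7/3)
Σ b_i: 41/14·1 + (-2)·1 + 1/14·1 = 1 ✓
b·c: (-2)·(-1/6) + 1/14·7/3 = 1/2 ✓
b·c²: (-2)·1/36 + 1/14·49/9 = 1/3 ✓
b·Ac: 1/14·7/3 = 1/6 ✓; 3 stages ⇒ order 3.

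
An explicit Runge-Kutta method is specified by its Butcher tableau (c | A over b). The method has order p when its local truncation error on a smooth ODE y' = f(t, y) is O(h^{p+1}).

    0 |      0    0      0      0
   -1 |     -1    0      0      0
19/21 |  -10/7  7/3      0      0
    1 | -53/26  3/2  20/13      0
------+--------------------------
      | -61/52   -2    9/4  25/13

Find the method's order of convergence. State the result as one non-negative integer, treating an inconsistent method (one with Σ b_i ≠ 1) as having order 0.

b = (-61/52, -2, 9/4, 25/13)
c = (0, -1, 19/21, 1)
Ac = (0, 0, -7/3, -59/546)
Σ b_i: (-61/52)·1 + (-2)·1 + 9/4·1 + 25/13·1 = 1 ✓
b·c: (-2)·(-1) + 9/4·19/21 + 25/13·1 = 2169/364 ≠ 1/2 ⇒ order 1.

1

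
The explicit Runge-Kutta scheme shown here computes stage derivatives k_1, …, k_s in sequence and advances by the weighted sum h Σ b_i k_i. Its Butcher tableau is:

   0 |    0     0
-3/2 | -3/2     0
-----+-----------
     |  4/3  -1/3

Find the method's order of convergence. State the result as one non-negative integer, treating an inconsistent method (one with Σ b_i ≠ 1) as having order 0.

b = (4/3, -1/3)
c = (0, -3/2)
Σ b_i: 4/3·1 + (-1/3)·1 = 1 ✓
b·c: (-1/3)·(-3/2) = 1/2 ✓; 2 stages ⇒ order 2.

2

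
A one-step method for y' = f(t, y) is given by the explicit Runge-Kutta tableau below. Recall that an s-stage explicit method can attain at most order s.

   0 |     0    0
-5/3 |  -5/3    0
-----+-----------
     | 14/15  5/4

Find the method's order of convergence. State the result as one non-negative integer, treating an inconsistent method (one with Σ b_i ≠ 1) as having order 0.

0

b = (14/15, 5/4)
c = (0, -5/3)
Σ b_i: 14/15·1 + 5/4·1 = 131/60 ≠ 1 ⇒ order 0.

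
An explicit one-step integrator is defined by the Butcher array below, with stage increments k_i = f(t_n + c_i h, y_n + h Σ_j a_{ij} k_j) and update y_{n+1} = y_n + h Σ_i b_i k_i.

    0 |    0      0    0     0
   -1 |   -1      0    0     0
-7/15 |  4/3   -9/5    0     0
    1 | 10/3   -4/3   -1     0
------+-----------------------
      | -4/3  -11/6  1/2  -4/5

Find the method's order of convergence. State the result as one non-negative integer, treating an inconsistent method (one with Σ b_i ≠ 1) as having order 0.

b = (-4/3, -11/6, 1/2, -4/5)
c = (0, -1, -7/15, 1)
Ac = (0, 0, 9/5, 9/5)
Σ b_i: (-4/3)·1 + (-11/6)·1 + 1/2·1 + (-4/5)·1 = -52/15 ≠ 1 ⇒ order 0.

0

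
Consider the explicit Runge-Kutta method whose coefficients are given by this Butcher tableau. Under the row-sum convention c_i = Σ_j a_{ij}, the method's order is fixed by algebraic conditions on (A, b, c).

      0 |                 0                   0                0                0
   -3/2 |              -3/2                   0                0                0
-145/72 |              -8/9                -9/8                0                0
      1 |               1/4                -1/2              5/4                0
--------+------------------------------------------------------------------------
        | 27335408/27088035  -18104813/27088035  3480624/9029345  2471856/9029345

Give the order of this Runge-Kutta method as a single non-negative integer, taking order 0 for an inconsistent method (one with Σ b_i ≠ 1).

3

b = (27335408/27088035, -18104813/27088035, 3480624/9029345, 2471856/9029345)
c = (0, -3/2, -145/72, 1)
Ac = (0, 0, 27/16, -509/288)
Σ b_i: 27335408/27088035·1 + (-18104813/27088035)·1 + 3480624/9029345·1 + 2471856/9029345·1 = 1 ✓
b·c: (-18104813/27088035)·(-3/2) + 3480624/9029345·(-145/72) + 2471856/9029345·1 = 1/2 ✓
b·c²: (-18104813/27088035)·9/4 + 3480624/9029345·21025/5184 + 2471856/9029345·1 = 1/3 ✓
b·Ac: 3480624/9029345·27/16 + 2471856/9029345·(-509/288) = 1/6 ✓
b·c³: (-18104813/27088035)·(-27/8) + 3480624/9029345·(-3048625/373248) + 2471856/9029345·1 = -965841961/1560270816 ≠ 1/4 ⇒ order 3.
b·(c∘Ac): 3480624/9029345·(-435/128) + 2471856/9029345·(-509/288) = -388736287/216704280 ≠ 1/8
b·Ac²: 3480624/9029345·(-81/32) + 2471856/9029345·81797/20736 = 81247553/780135408 ≠ 1/12
b·A²c: 2471856/9029345·135/64 = 4171257/7223476 ≠ 1/24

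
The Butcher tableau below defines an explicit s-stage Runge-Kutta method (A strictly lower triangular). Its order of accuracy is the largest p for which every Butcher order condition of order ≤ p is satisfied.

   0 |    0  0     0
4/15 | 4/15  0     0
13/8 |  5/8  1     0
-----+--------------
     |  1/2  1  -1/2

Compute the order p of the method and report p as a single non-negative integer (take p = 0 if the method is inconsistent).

b = (1/2, 1, -1/2)
c = (0, 4/15, 13/8)
Ac = (0, 0, 4/15)
Σ b_i: 1/2·1 + 1·1 + (-1/2)·1 = 1 ✓
b·c: 1·4/15 + (-1/2)·13/8 = -131/240 ≠ 1/2 ⇒ order 1.

1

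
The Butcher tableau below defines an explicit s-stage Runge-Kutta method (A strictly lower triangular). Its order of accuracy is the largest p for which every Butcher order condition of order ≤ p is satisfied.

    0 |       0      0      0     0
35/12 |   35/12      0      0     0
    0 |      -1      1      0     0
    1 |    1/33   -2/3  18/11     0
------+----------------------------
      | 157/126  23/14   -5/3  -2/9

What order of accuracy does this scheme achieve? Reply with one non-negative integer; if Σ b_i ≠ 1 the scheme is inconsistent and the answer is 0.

b = (157/126, 23/14, -5/3, -2/9)
c = (0, 35/12, 0, 1)
Ac = (0, 0, 35/12, -35/18)
Σ b_i: 157/126·1 + 23/14·1 + (-5/3)·1 + (-2/9)·1 = 1 ✓
b·c: 23/14·35/12 + (-2/9)·1 = 329/72 ≠ 1/2 ⇒ order 1.

1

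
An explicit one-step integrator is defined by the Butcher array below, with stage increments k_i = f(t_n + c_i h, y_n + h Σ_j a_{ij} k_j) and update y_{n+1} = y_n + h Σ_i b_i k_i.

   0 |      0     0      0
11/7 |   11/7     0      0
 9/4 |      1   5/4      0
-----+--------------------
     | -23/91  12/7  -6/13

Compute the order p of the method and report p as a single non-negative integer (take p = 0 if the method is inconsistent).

b = (-23/91, 12/7, -6/13)
c = (0, 11/7, 9/4)
Ac = (0, 0, 55/28)
Σ b_i: (-23/91)·1 + 12/7·1 + (-6/13)·1 = 1 ✓
b·c: 12/7·11/7 + (-6/13)·9/4 = 2109/1274 ≠ 1/2 ⇒ order 1.

1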